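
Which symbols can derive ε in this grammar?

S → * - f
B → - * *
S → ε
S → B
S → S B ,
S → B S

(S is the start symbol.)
{ 'S' }

A non-terminal is nullable if it can derive ε (the empty string): either it has an ε-production, or it has a production whose right-hand side consists entirely of nullable non-terminals.

ε-productions: S → ε
So S is immediately nullable.
No further non-terminal can be added: every production for the remaining non-terminals contains a terminal or a non-nullable non-terminal.
Nullable = { 'S' }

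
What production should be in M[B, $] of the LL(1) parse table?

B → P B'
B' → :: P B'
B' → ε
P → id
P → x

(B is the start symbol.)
To find M[B, $], we find productions for B where $ is in the predict set (PREDICT(N → α) = (FIRST(α) \ {ε}) ∪ (FOLLOW(N) if α ⇒* ε)).

Relevant sets:
  FIRST(P) = { 'id', 'x' }

B → P B': PREDICT = { 'id', 'x' }

M[B, $] is empty (no production applies)

Answer: Empty (error entry)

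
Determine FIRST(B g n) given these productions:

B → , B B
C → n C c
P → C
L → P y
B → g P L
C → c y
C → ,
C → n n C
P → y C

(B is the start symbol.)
FIRST sets of the non-terminals involved (from the grammar, by fixed-point iteration):
  FIRST(B) = { ',', 'g' }

To compute FIRST(B g n), process the symbols left to right:
Symbol B is a non-terminal. Add FIRST(B) \ {ε} = { ',', 'g' }
B is not nullable (ε ∉ FIRST(B)), so stop here.
FIRST(B g n) = { ',', 'g' }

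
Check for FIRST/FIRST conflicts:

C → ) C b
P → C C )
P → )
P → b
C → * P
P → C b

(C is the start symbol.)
Yes. P → C C ')' / P → ')' on { ')' }; P → C C ')' / P → C b on { ')', '*' }; P → ')' / P → C b on { ')' }

FIRST sets of the non-terminals at (or reachable through a nullable prefix from) the front of some alternative:
  FIRST(C) = { ')', '*' }

Productions for C:
  C → ) C b: FIRST = { ')' }
  C → * P: FIRST = { '*' }
Productions for P:
  P → C C ): FIRST = { ')', '*' }
  P → ): FIRST = { ')' }
  P → b: FIRST = { 'b' }
  P → C b: FIRST = { ')', '*' }

Conflict for P: P → C C ) and P → )
  Overlap: { ')' }
Conflict for P: P → C C ) and P → C b
  Overlap: { ')', '*' }
Conflict for P: P → ) and P → C b
  Overlap: { ')' }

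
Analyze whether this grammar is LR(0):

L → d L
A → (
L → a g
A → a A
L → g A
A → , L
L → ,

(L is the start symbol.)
Augment with L' → L and build the canonical LR(0) collection (I0 = CLOSURE({[L' → . L]}), then GOTO on every symbol after a dot until no new states appear). It has 14 states:
  I0: { [L → . ,], [L → . a g], [L → . d L], [L → . g A], [L' → . L] }  — shift
  I1: { [L → , .] }  — reduce
  I2: { [L' → L .] }  — accept
  I3: { [L → a . g] }  — shift
  I4: { [L → . ,], [L → . a g], [L → . d L], [L → . g A], [L → d . L] }  — shift
  I5: { [A → . (], [A → . , L], [A → . a A], [L → g . A] }  — shift
  I6: { [A → ( .] }  — reduce
  I7: { [A → , . L], [L → . ,], [L → . a g], [L → . d L], [L → . g A] }  — shift
  I8: { [L → g A .] }  — reduce
  I9: { [A → . (], [A → . , L], [A → . a A], [A → a . A] }  — shift
  I10: { [A → a A .] }  — reduce
  I11: { [A → , L .] }  — reduce
  I12: { [L → d L .] }  — reduce
  I13: { [L → a g .] }  — reduce

Every state is either a pure shift/goto state or contains exactly one complete item and nothing to shift — no conflicts. The grammar is LR(0).

Answer: Yes, the grammar is LR(0)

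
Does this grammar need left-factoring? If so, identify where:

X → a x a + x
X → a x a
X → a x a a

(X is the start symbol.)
Left-factoring is needed when two productions for the same non-terminal
share a common prefix on the right-hand side.

Productions for X:
  X → a x a + x
  X → a x a
  X → a x a a

Found common prefix 'a x a' in productions for X

Answer: Yes, X has productions with common prefix 'a x a'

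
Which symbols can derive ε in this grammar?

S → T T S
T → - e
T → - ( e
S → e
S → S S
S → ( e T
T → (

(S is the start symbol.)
A non-terminal is nullable if it can derive ε (the empty string): either it has an ε-production, or it has a production whose right-hand side consists entirely of nullable non-terminals.

There are no ε-productions, so no non-terminal can derive ε.
No non-terminals are nullable.

Answer: None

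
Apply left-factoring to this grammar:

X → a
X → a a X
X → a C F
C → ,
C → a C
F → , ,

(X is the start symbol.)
Left-factoring transforms A → αβ₁ | αβ₂ into A → αA' and A' → β₁ | β₂
(α is the longest common prefix among the alternatives). Repeat until
no nonterminal has two alternatives with a common prefix.

Round 1: X has alternatives sharing prefix 'a'. Introduce X': X → a X'
  Add: X' → ε
  Add: X' → a X
  Add: X' → C F

No remaining common prefixes — done.

Resulting grammar:
X → a X'
X' → ε
X' → a X
X' → C F
C → ,
C → a C
F → , ,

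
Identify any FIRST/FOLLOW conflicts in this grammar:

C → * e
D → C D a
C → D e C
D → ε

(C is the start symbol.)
Yes. D → C D a with FOLLOW(D) on { 'e' }

A FIRST/FOLLOW conflict occurs when a non-terminal N has a nullable alternative N → β (β ⇒* ε) and another alternative N → α with FIRST(α) ∩ FOLLOW(N) ≠ ∅: on such a lookahead the parser cannot decide between expanding α and letting N vanish via β.

Nullable non-terminals: D.
FIRST sets used below: FIRST(C) = { '*', 'e' }

D: nullable alternative(s) D → ε; FOLLOW(D) = { 'a', 'e' }
  D → C D a: FIRST \ {ε} = { '*', 'e' } — overlaps FOLLOW(D) on { 'e' }: CONFLICT
  D → ε: FIRST \ {ε} = { } — this is the only nullable alternative, skip

C has no nullable alternative, so no FIRST/FOLLOW check is needed there.

So the grammar has 1 FIRST/FOLLOW conflict (marked CONFLICT above).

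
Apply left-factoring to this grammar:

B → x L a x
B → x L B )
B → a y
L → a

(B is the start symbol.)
B → x L B'
B' → a x
B' → B )
B → a y
L → a

Left-factoring transforms A → αβ₁ | αβ₂ into A → αA' and A' → β₁ | β₂
(α is the longest common prefix among the alternatives). Repeat until
no nonterminal has two alternatives with a common prefix.

Round 1: B has alternatives sharing prefix 'x L'. Introduce B': B → x L B'
  Add: B' → a x
  Add: B' → B )

No remaining common prefixes — done.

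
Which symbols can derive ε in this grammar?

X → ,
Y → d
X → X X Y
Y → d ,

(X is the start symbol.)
None

A non-terminal is nullable if it can derive ε (the empty string): either it has an ε-production, or it has a production whose right-hand side consists entirely of nullable non-terminals.

There are no ε-productions, so no non-terminal can derive ε.
No non-terminals are nullable.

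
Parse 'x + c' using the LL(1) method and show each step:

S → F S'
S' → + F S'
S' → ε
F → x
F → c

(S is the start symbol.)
Stack is shown with the top on the left.

Stack     Input    Action
-------------------------
S $       x + c $  output S → F S'
F S' $    x + c $  output F → x
x S' $    x + c $  match 'x'
S' $      + c $    output S' → + F S'
+ F S' $  + c $    match '+'
F S' $    c $      output F → c
c S' $    c $      match 'c'
S' $      $        output S' → ε
$         $        accept

The string is accepted.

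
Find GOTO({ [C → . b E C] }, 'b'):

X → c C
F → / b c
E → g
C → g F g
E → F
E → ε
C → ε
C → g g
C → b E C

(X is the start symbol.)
GOTO(I, 'b') = CLOSURE({ [A → αX.β] : [A → α.Xβ] ∈ I, X = 'b' })

Items with dot before 'b', with the dot advanced:
  [C → . b E C] → [C → b . E C]
Closure of the advanced items:
  [C → b . E C] has the dot before E: add [E → . g], [E → . F], [E → .]
  [E → . F] has the dot before F: add [F → . / b c]

GOTO = { [C → b . E C], [E → . F], [E → . g], [E → .], [F → . / b c] }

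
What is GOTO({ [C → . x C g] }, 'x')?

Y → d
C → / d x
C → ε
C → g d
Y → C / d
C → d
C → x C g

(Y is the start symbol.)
GOTO(I, 'x') = CLOSURE({ [A → αX.β] : [A → α.Xβ] ∈ I, X = 'x' })

Items with dot before 'x', with the dot advanced:
  [C → . x C g] → [C → x . C g]
Closure of the advanced items:
  [C → x . C g] has the dot before C: add [C → . / d x], [C → .], [C → . g d], [C → . d], [C → . x C g]

GOTO = { [C → . / d x], [C → . d], [C → . g d], [C → . x C g], [C → .], [C → x . C g] }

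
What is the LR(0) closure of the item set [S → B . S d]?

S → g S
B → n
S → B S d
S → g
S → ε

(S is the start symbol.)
{ [B → . n], [S → . B S d], [S → . g S], [S → . g], [S → .], [S → B . S d] }

Start with: [S → B . S d]
  [S → B . S d] has the dot before S: add [S → . g S], [S → . B S d], [S → . g], [S → .]
  [S → . B S d] has the dot before B: add [B → . n]
No further items can be added.

CLOSURE = { [B → . n], [S → . B S d], [S → . g S], [S → . g], [S → .], [S → B . S d] }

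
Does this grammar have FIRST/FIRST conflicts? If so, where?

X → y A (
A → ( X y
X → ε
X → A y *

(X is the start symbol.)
No FIRST/FIRST conflicts.

A FIRST/FIRST conflict occurs when two productions N → α and N → β for the same non-terminal have FIRST(α) ∩ FIRST(β) ≠ ∅ (with ε ∈ FIRST of a nullable right-hand side, so two nullable alternatives also conflict).

FIRST sets of the non-terminals at (or reachable through a nullable prefix from) the front of some alternative:
  FIRST(A) = { '(' }

Productions for X:
  X → y A (: FIRST = { 'y' }
  X → ε: FIRST = { ε }
  X → A y *: FIRST = { '(' }
A has only one production, so no FIRST/FIRST conflict is possible there.

All alternatives of each non-terminal have pairwise disjoint FIRST sets.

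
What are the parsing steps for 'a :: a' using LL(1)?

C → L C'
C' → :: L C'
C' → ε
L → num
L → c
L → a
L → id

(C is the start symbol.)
Stack is shown with the top on the left.

Stack      Input     Action
---------------------------
C $        a :: a $  output C → L C'
L C' $     a :: a $  output L → a
a C' $     a :: a $  match 'a'
C' $       :: a $    output C' → :: L C'
:: L C' $  :: a $    match '::'
L C' $     a $       output L → a
a C' $     a $       match 'a'
C' $       $         output C' → ε
$          $         accept

The string is accepted.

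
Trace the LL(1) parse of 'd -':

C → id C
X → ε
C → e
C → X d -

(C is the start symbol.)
Stack is shown with the top on the left.

Stack    Input  Action
----------------------
C $      d - $  output C → X d -
X d - $  d - $  output X → ε
d - $    d - $  match 'd'
- $      - $    match '-'
$        $      accept

The string is accepted.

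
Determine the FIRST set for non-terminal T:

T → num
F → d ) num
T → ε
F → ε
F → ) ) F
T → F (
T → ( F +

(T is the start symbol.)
FIRST sets of the other non-terminals involved (by the same procedure, iterated to a fixed point):
  FIRST(F) = { ')', 'd', ε }

From T → num:
  - num is a terminal: add 'num' and stop
From T → ε:
  - ε-production, so ε ∈ FIRST(T)
From T → F (:
  - F is a non-terminal: add FIRST(F) \ {ε} = { ')', 'd' }
    F is nullable, so continue to the next symbol
  - '(' is a terminal: add '(' and stop
From T → ( F +:
  - '(' is a terminal: add '(' and stop

Collecting: FIRST(T) = { '(', ')', 'd', 'num', ε }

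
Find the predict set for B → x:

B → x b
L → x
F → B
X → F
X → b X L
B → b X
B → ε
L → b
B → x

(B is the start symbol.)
{ 'x' }

PREDICT(B → x) = (FIRST(RHS) \ {ε}) ∪ (FOLLOW(B) if ε ∈ FIRST(RHS), i.e. RHS ⇒* ε)
FIRST(x) = { 'x' }
ε ∉ FIRST(x), so FOLLOW(B) is not added.
PREDICT(B → x) = { 'x' }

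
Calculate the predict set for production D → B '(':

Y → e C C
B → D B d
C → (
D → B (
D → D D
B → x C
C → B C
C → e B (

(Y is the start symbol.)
PREDICT(D → B '(') = (FIRST(RHS) \ {ε}) ∪ (FOLLOW(D) if ε ∈ FIRST(RHS), i.e. RHS ⇒* ε)
FIRST(B) = { 'x' }
FIRST(B '(') = { 'x' }
ε ∉ FIRST(B '('), so FOLLOW(D) is not added.
PREDICT(D → B '(') = { 'x' }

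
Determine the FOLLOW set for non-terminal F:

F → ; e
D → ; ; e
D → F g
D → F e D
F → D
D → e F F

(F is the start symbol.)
To compute FOLLOW(F), find every occurrence of F on a right-hand side N → α F β: add FIRST(β) \ {ε}, and if β is empty or nullable also add FOLLOW(N). Iterate to a fixed point.

F is the start symbol, so $ ∈ FOLLOW(F).
In D → F g: F is followed by g, add FIRST(g) \ {ε} = { 'g' }
In D → F e D: F is followed by e D, add FIRST(e D) \ {ε} = { 'e' }
In D → e F F: F is followed by F, add FIRST(F) \ {ε} = { ';', 'e' }
In D → e F F: F is at the end, add FOLLOW(D)

The FOLLOW sets referred to above (computed the same way, to a fixed point):
  FOLLOW(D) = { $, ';', 'e', 'g' }

Taking the union: FOLLOW(F) = { $, ';', 'e', 'g' }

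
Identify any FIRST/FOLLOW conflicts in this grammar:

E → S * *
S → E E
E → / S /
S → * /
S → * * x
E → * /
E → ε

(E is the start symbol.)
Nullable non-terminals: E, S.
FIRST sets used below: FIRST(S) = { '*', '/', ε }, FIRST(E) = { '*', '/', ε }

E: nullable alternative(s) E → ε; FOLLOW(E) = { $, '*', '/' }
  E → S * *: FIRST \ {ε} = { '*', '/' } — overlaps FOLLOW(E) on { '*', '/' }: CONFLICT
  E → / S /: FIRST \ {ε} = { '/' } — overlaps FOLLOW(E) on { '/' }: CONFLICT
  E → * /: FIRST \ {ε} = { '*' } — overlaps FOLLOW(E) on { '*' }: CONFLICT
  E → ε: FIRST \ {ε} = { } — this is the only nullable alternative, skip

S: nullable alternative(s) S → E E; FOLLOW(S) = { '*', '/' }
  S → E E: FIRST \ {ε} = { '*', '/' } — this is the only nullable alternative, skip
  S → * /: FIRST \ {ε} = { '*' } — overlaps FOLLOW(S) on { '*' }: CONFLICT
  S → * * x: FIRST \ {ε} = { '*' } — overlaps FOLLOW(S) on { '*' }: CONFLICT

So the grammar has 5 FIRST/FOLLOW conflicts (marked CONFLICT above).

Answer: Yes. E → S '*' '*' with FOLLOW(E) on { '*', '/' }; E → '/' S '/' with FOLLOW(E) on { '/' }; E → '*' '/' with FOLLOW(E) on { '*' }; S → '*' '/' with FOLLOW(S) on { '*' }; S → '*' '*' x with FOLLOW(S) on { '*' }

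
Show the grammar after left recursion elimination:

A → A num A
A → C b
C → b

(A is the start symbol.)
A → C b A'
A' → num A A'
A' → ε
C → b

A is directly left-recursive. The standard transformation for
  A → A α₁ | ... | A α_m | β₁ | ... | β_n
is
  A  → β₁ A' | ... | β_n A'
  A' → α₁ A' | ... | α_m A' | ε

A → C b becomes A → C b A'
A → A num A becomes A' → num A A'
Add A' → ε

Productions for other non-terminals are unchanged:
  C → b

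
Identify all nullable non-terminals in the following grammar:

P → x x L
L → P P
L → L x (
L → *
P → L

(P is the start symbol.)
A non-terminal is nullable if it can derive ε (the empty string): either it has an ε-production, or it has a production whose right-hand side consists entirely of nullable non-terminals.

There are no ε-productions, so no non-terminal can derive ε.
No non-terminals are nullable.

Answer: None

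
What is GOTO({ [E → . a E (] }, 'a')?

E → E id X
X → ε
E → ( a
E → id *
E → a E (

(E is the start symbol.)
{ [E → . ( a], [E → . E id X], [E → . a E (], [E → . id *], [E → a . E (] }

GOTO(I, 'a') = CLOSURE({ [A → αX.β] : [A → α.Xβ] ∈ I, X = 'a' })

Items with dot before 'a', with the dot advanced:
  [E → . a E (] → [E → a . E (]
Closure of the advanced items:
  [E → a . E (] has the dot before E: add [E → . E id X], [E → . ( a], [E → . id *], [E → . a E (]

GOTO = { [E → . ( a], [E → . E id X], [E → . a E (], [E → . id *], [E → a . E (] }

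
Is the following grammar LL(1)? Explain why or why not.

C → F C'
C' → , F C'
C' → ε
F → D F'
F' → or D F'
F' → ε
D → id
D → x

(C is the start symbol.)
Yes, the grammar is LL(1).

A grammar is LL(1) if for each non-terminal N with multiple productions, the predict sets of those productions are pairwise disjoint, where PREDICT(N → α) = (FIRST(α) \ {ε}) ∪ (FOLLOW(N) if α ⇒* ε).

Relevant sets:
  FOLLOW(C') = { $ }
  FOLLOW(F') = { $, ',' }

For C':
  PREDICT(C' → ',' F C') = { ',' }
  PREDICT(C' → ε) = { $ }
For F':
  PREDICT(F' → or D F') = { 'or' }
  PREDICT(F' → ε) = { $, ',' }
For D:
  PREDICT(D → id) = { 'id' }
  PREDICT(D → x) = { 'x' }
C, F have a single production, so nothing to check there.

All predict sets are disjoint. The grammar IS LL(1).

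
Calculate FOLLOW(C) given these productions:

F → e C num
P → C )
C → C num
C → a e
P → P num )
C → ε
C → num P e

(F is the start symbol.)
{ ')', 'num' }

To compute FOLLOW(C), find every occurrence of C on a right-hand side N → α C β: add FIRST(β) \ {ε}, and if β is empty or nullable also add FOLLOW(N). Iterate to a fixed point.

In F → e C num: C is followed by num, add FIRST(num) \ {ε} = { 'num' }
In P → C ): C is followed by ')', add FIRST(')') \ {ε} = { ')' }
In C → C num: C is followed by num, add FIRST(num) \ {ε} = { 'num' }

Taking the union: FOLLOW(C) = { ')', 'num' }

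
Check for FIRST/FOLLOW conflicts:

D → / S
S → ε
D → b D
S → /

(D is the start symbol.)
No FIRST/FOLLOW conflicts.

A FIRST/FOLLOW conflict occurs when a non-terminal N has a nullable alternative N → β (β ⇒* ε) and another alternative N → α with FIRST(α) ∩ FOLLOW(N) ≠ ∅: on such a lookahead the parser cannot decide between expanding α and letting N vanish via β.

Nullable non-terminals: S.

S: nullable alternative(s) S → ε; FOLLOW(S) = { $ }
  S → ε: FIRST \ {ε} = { } — this is the only nullable alternative, skip
  S → /: FIRST \ {ε} = { '/' } — disjoint from FOLLOW(S)

D has no nullable alternative, so no FIRST/FOLLOW check is needed there.

No FIRST/FOLLOW conflicts found.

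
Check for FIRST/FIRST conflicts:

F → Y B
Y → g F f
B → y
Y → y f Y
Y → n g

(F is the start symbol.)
Productions for Y:
  Y → g F f: FIRST = { 'g' }
  Y → y f Y: FIRST = { 'y' }
  Y → n g: FIRST = { 'n' }
F, B have only one production, so no FIRST/FIRST conflict is possible there.

All alternatives of each non-terminal have pairwise disjoint FIRST sets.

Answer: No FIRST/FIRST conflicts.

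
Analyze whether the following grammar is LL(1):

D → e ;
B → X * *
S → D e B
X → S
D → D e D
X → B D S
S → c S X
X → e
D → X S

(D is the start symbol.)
No. Predict set conflict for D: { 'e' }

A grammar is LL(1) if for each non-terminal N with multiple productions, the predict sets of those productions are pairwise disjoint, where PREDICT(N → α) = (FIRST(α) \ {ε}) ∪ (FOLLOW(N) if α ⇒* ε).

Relevant sets:
  FIRST(D) = { 'c', 'e' }
  FIRST(X) = { 'c', 'e' }
  FIRST(S) = { 'c', 'e' }
  FIRST(B) = { 'c', 'e' }

For D:
  PREDICT(D → e ';') = { 'e' }
  PREDICT(D → D e D) = { 'c', 'e' }
  PREDICT(D → X S) = { 'c', 'e' }
For S:
  PREDICT(S → D e B) = { 'c', 'e' }
  PREDICT(S → c S X) = { 'c' }
For X:
  PREDICT(X → S) = { 'c', 'e' }
  PREDICT(X → B D S) = { 'c', 'e' }
  PREDICT(X → e) = { 'e' }
B has a single production, so nothing to check there.

Conflict found: Predict set conflict for D: { 'e' }
The grammar is NOT LL(1).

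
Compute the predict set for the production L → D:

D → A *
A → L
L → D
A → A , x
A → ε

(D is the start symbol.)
{ '*', ',' }

PREDICT(L → D) = (FIRST(RHS) \ {ε}) ∪ (FOLLOW(L) if ε ∈ FIRST(RHS), i.e. RHS ⇒* ε)
FIRST(D) = { '*', ',' }
FIRST(D) = { '*', ',' }
ε ∉ FIRST(D), so FOLLOW(L) is not added.
PREDICT(L → D) = { '*', ',' }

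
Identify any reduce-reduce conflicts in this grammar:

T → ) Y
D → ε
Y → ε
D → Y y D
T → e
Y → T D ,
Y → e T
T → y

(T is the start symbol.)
Augment with T' → T and build the canonical LR(0) collection (I0 = CLOSURE({[T' → . T]}), then GOTO on every symbol after a dot until no new states appear). It has 14 states:
  I0: { [T → . ) Y], [T → . e], [T → . y], [T' → . T] }  — shift
  I1: { [T → ) . Y], [T → . ) Y], [T → . e], [T → . y], [Y → . T D ,], [Y → . e T], [Y → .] }  — shift, reduce
  I2: { [T' → T .] }  — accept
  I3: { [T → e .] }  — reduce
  I4: { [T → y .] }  — reduce
  I5: { [D → . Y y D], [D → .], [T → . ) Y], [T → . e], [T → . y], [Y → . T D ,], [Y → . e T], [Y → .], [Y → T . D ,] }  — shift, 2 reduces
  I6: { [T → ) Y .] }  — reduce
  I7: { [T → . ) Y], [T → . e], [T → . y], [T → e .], [Y → e . T] }  — shift, reduce
  I8: { [Y → e T .] }  — reduce
  I9: { [Y → T D . ,] }  — shift
  I10: { [D → Y . y D] }  — shift
  I11: { [D → . Y y D], [D → .], [D → Y y . D], [T → . ) Y], [T → . e], [T → . y], [Y → . T D ,], [Y → . e T], [Y → .] }  — shift, 2 reduces
  I12: { [D → Y y D .] }  — reduce
  I13: { [Y → T D , .] }  — reduce

I5 contains complete items [D → .], [Y → .] — reduce-reduce conflict.
I11 contains complete items [D → .], [Y → .] — reduce-reduce conflict.

Answer: Yes — I5: [D → .] vs [Y → .]; I11: [D → .] vs [Y → .]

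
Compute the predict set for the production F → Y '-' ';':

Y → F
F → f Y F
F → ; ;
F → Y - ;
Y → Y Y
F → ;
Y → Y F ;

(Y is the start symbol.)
{ ';', 'f' }

PREDICT(F → Y '-' ';') = (FIRST(RHS) \ {ε}) ∪ (FOLLOW(F) if ε ∈ FIRST(RHS), i.e. RHS ⇒* ε)
FIRST(Y) = { ';', 'f' }
FIRST(Y '-' ';') = { ';', 'f' }
ε ∉ FIRST(Y '-' ';'), so FOLLOW(F) is not added.
PREDICT(F → Y '-' ';') = { ';', 'f' }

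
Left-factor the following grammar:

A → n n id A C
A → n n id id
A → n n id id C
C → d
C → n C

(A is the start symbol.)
A → n n id A'
A' → A C
A' → id A''
A'' → ε
A'' → C
C → d
C → n C

Left-factoring transforms A → αβ₁ | αβ₂ into A → αA' and A' → β₁ | β₂
(α is the longest common prefix among the alternatives). Repeat until
no nonterminal has two alternatives with a common prefix.

Round 1: A has alternatives sharing prefix 'n n id'. Introduce A': A → n n id A'
  Add: A' → A C
  Add: A' → id
  Add: A' → id C

Round 2: A' has alternatives sharing prefix 'id'. Introduce A'': A' → id A''
  Add: A'' → ε
  Add: A'' → C

No remaining common prefixes — done.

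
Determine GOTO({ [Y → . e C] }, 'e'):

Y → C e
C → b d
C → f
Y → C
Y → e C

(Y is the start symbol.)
{ [C → . b d], [C → . f], [Y → e . C] }

GOTO(I, 'e') = CLOSURE({ [A → αX.β] : [A → α.Xβ] ∈ I, X = 'e' })

Items with dot before 'e', with the dot advanced:
  [Y → . e C] → [Y → e . C]
Closure of the advanced items:
  [Y → e . C] has the dot before C: add [C → . b d], [C → . f]

GOTO = { [C → . b d], [C → . f], [Y → e . C] }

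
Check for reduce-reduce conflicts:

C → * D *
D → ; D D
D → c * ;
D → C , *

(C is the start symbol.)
No reduce-reduce conflicts

A reduce-reduce conflict occurs when an LR(0) state has two complete items [A → α .] and [B → β .] — both call for a reduction, and with no lookahead the parser cannot choose between them.

Augment with C' → C and build the canonical LR(0) collection (I0 = CLOSURE({[C' → . C]}), then GOTO on every symbol after a dot until no new states appear). It has 14 states:
  I0: { [C → . * D *], [C' → . C] }  — shift
  I1: { [C → * . D *], [C → . * D *], [D → . ; D D], [D → . C , *], [D → . c * ;] }  — shift
  I2: { [C' → C .] }  — accept
  I3: { [C → . * D *], [D → . ; D D], [D → . C , *], [D → . c * ;], [D → ; . D D] }  — shift
  I4: { [D → C . , *] }  — shift
  I5: { [C → * D . *] }  — shift
  I6: { [D → c . * ;] }  — shift
  I7: { [D → c * . ;] }  — shift
  I8: { [D → c * ; .] }  — reduce
  I9: { [C → * D * .] }  — reduce
  I10: { [D → C , . *] }  — shift
  I11: { [D → C , * .] }  — reduce
  I12: { [C → . * D *], [D → . ; D D], [D → . C , *], [D → . c * ;], [D → ; D . D] }  — shift
  I13: { [D → ; D D .] }  — reduce

No state contains more than one complete item.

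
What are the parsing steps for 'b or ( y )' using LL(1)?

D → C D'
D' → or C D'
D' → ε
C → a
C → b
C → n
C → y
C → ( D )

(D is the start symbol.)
LL(1) parsing maintains a stack (initially the start symbol over $) and the input. At each step: if the stack top is a terminal, match it against the current input token; if it is a non-terminal N, replace it with the RHS of M[N, lookahead] (the unique production whose predict set contains the lookahead).

Stack is shown with the top on the left.

Stack        Input         Action
---------------------------------
D $          b or ( y ) $  output D → C D'
C D' $       b or ( y ) $  output C → b
b D' $       b or ( y ) $  match 'b'
D' $         or ( y ) $    output D' → or C D'
or C D' $    or ( y ) $    match 'or'
C D' $       ( y ) $       output C → ( D )
( D ) D' $   ( y ) $       match '('
D ) D' $     y ) $         output D → C D'
C D' ) D' $  y ) $         output C → y
y D' ) D' $  y ) $         match 'y'
D' ) D' $    ) $           output D' → ε
) D' $       ) $           match ')'
D' $         $             output D' → ε
$            $             accept

The string is accepted.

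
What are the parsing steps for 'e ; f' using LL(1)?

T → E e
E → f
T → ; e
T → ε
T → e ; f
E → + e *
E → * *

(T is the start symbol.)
LL(1) parsing maintains a stack (initially the start symbol over $) and the input. At each step: if the stack top is a terminal, match it against the current input token; if it is a non-terminal N, replace it with the RHS of M[N, lookahead] (the unique production whose predict set contains the lookahead).

Stack is shown with the top on the left.

Stack    Input    Action
------------------------
T $      e ; f $  output T → e ; f
e ; f $  e ; f $  match 'e'
; f $    ; f $    match ';'
f $      f $      match 'f'
$        $        accept

The string is accepted.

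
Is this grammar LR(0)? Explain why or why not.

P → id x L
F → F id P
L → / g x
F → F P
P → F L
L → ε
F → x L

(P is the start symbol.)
A grammar is LR(0) if no state in the canonical LR(0) collection has:
  - both a shift item (dot before a terminal) and a complete item (shift-reduce conflict), or
  - two or more complete items (reduce-reduce conflict; the accept item [P' → P .] counts as a complete item here).

Augment with P' → P and build the canonical LR(0) collection (I0 = CLOSURE({[P' → . P]}), then GOTO on every symbol after a dot until no new states appear). It has 17 states:
  I0: { [F → . F P], [F → . F id P], [F → . x L], [P → . F L], [P → . id x L], [P' → . P] }  — shift
  I1: { [F → . F P], [F → . F id P], [F → . x L], [F → F . P], [F → F . id P], [L → . / g x], [L → .], [P → . F L], [P → . id x L], [P → F . L] }  — shift, reduce
  I2: { [P' → P .] }  — accept
  I3: { [P → id . x L] }  — shift
  I4: { [F → x . L], [L → . / g x], [L → .] }  — shift, reduce
  I5: { [L → / . g x] }  — shift
  I6: { [F → x L .] }  — reduce
  I7: { [L → / g . x] }  — shift
  I8: { [L → / g x .] }  — reduce
  I9: { [L → . / g x], [L → .], [P → id x . L] }  — shift, reduce
  I10: { [P → id x L .] }  — reduce
  I11: { [P → F L .] }  — reduce
  I12: { [F → F P .] }  — reduce
  I13: { [F → . F P], [F → . F id P], [F → . x L], [F → F id . P], [P → . F L], [P → . id x L], [P → id . x L] }  — shift
  I14: { [F → F id P .] }  — reduce
  I15: { [F → x . L], [L → . / g x], [L → .], [P → id x . L] }  — shift, reduce
  I16: { [F → x L .], [P → id x L .] }  — 2 reduces

Conflict in state I1:
  Shift-reduce conflict between [L → .] and [F → F . id P]
So the grammar is NOT LR(0).

Answer: No. Shift-reduce conflict between [L → .] and [F → F . id P]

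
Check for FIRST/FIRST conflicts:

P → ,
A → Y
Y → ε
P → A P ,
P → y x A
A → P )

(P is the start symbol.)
A FIRST/FIRST conflict occurs when two productions N → α and N → β for the same non-terminal have FIRST(α) ∩ FIRST(β) ≠ ∅ (with ε ∈ FIRST of a nullable right-hand side, so two nullable alternatives also conflict).

FIRST sets of the non-terminals at (or reachable through a nullable prefix from) the front of some alternative:
  FIRST(A) = { ',', 'y', ε }
  FIRST(P) = { ',', 'y' }
  FIRST(Y) = { ε }

Productions for P:
  P → ,: FIRST = { ',' }
  P → A P ,: FIRST = { ',', 'y' }
  P → y x A: FIRST = { 'y' }
Productions for A:
  A → Y: FIRST = { ε }
  A → P ): FIRST = { ',', 'y' }
Y has only one production, so no FIRST/FIRST conflict is possible there.

Conflict for P: P → , and P → A P ,
  Overlap: { ',' }
Conflict for P: P → A P , and P → y x A
  Overlap: { 'y' }

Answer: Yes. P → ',' / P → A P ',' on { ',' }; P → A P ',' / P → y x A on { 'y' }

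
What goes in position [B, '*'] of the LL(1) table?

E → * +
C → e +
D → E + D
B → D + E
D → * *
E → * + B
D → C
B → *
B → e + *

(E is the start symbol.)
B → D + E, B → *

To find M[B, '*'], we find productions for B where '*' is in the predict set (PREDICT(N → α) = (FIRST(α) \ {ε}) ∪ (FOLLOW(N) if α ⇒* ε)).

Relevant sets:
  FIRST(D) = { '*', 'e' }

B → D + E: PREDICT = { '*', 'e' }
  '*' is in predict set, so this production goes in M[B, '*']
B → *: PREDICT = { '*' }
  '*' is in predict set, so this production goes in M[B, '*']
B → e + *: PREDICT = { 'e' }

M[B, '*'] = B → D + E, B → *  (a multiply-defined cell — the grammar is not LL(1))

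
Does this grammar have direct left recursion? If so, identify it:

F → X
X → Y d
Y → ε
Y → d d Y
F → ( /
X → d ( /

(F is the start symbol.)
F → X: starts with X
X → Y d: starts with Y
Y → ε: starts with ε
Y → d d Y: starts with d
F → ( /: starts with '('
X → d ( /: starts with d

No direct left recursion found.

Answer: No direct left recursion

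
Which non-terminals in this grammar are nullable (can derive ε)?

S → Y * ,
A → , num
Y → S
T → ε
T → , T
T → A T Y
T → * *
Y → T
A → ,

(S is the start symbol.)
{ 'T', 'Y' }

A non-terminal is nullable if it can derive ε (the empty string): either it has an ε-production, or it has a production whose right-hand side consists entirely of nullable non-terminals.

ε-productions: T → ε
So T is immediately nullable.
Y → T: every symbol on the right is nullable, so Y is nullable too.
No further non-terminal can be added: every production for the remaining non-terminals contains a terminal or a non-nullable non-terminal.
Nullable = { 'T', 'Y' }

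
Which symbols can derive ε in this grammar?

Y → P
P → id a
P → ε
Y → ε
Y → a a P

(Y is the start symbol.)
{ 'P', 'Y' }

A non-terminal is nullable if it can derive ε (the empty string): either it has an ε-production, or it has a production whose right-hand side consists entirely of nullable non-terminals.

ε-productions: P → ε, Y → ε
So P, Y are immediately nullable.
Every non-terminal is now nullable.
Nullable = { 'P', 'Y' }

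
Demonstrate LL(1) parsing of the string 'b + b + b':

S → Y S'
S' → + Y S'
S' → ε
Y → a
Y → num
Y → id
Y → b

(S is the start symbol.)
LL(1) parsing maintains a stack (initially the start symbol over $) and the input. At each step: if the stack top is a terminal, match it against the current input token; if it is a non-terminal N, replace it with the RHS of M[N, lookahead] (the unique production whose predict set contains the lookahead).

Stack is shown with the top on the left.

Stack     Input        Action
-----------------------------
S $       b + b + b $  output S → Y S'
Y S' $    b + b + b $  output Y → b
b S' $    b + b + b $  match 'b'
S' $      + b + b $    output S' → + Y S'
+ Y S' $  + b + b $    match '+'
Y S' $    b + b $      output Y → b
b S' $    b + b $      match 'b'
S' $      + b $        output S' → + Y S'
+ Y S' $  + b $        match '+'
Y S' $    b $          output Y → b
b S' $    b $          match 'b'
S' $      $            output S' → ε
$         $            accept

The string is accepted.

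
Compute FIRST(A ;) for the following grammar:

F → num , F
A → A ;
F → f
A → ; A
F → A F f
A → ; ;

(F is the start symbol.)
FIRST sets of the non-terminals involved (from the grammar, by fixed-point iteration):
  FIRST(A) = { ';' }

To compute FIRST(A ;), process the symbols left to right:
Symbol A is a non-terminal. Add FIRST(A) \ {ε} = { ';' }
A is not nullable (ε ∉ FIRST(A)), so stop here.
FIRST(A ;) = { ';' }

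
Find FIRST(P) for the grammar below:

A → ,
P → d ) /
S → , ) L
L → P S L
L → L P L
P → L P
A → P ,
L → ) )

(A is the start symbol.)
{ ')', 'd' }

To compute FIRST(P), examine every production with P on the left-hand side, reading each right-hand side left to right until a non-nullable symbol is reached.

FIRST sets of the other non-terminals involved (by the same procedure, iterated to a fixed point):
  FIRST(L) = { ')', 'd' }

From P → d ) /:
  - d is a terminal: add 'd' and stop
From P → L P:
  - L is a non-terminal: add FIRST(L) \ {ε} = { ')', 'd' }
    L is not nullable, so stop

Collecting: FIRST(P) = { ')', 'd' }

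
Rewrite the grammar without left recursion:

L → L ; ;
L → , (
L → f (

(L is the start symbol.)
L is directly left-recursive. The standard transformation for
  A → A α₁ | ... | A α_m | β₁ | ... | β_n
is
  A  → β₁ A' | ... | β_n A'
  A' → α₁ A' | ... | α_m A' | ε

L → , ( becomes L → , ( L'
L → f ( becomes L → f ( L'
L → L ; ; becomes L' → ; ; L'
Add L' → ε

Resulting grammar:
L → , ( L'
L → f ( L'
L' → ; ; L'
L' → ε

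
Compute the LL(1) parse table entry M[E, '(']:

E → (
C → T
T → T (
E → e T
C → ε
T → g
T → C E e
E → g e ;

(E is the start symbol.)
E → (

To find M[E, '('], we find productions for E where '(' is in the predict set (PREDICT(N → α) = (FIRST(α) \ {ε}) ∪ (FOLLOW(N) if α ⇒* ε)).

E → (: PREDICT = { '(' }
  '(' is in predict set, so this production goes in M[E, '(']
E → e T: PREDICT = { 'e' }
E → g e ;: PREDICT = { 'g' }

M[E, '('] = E → (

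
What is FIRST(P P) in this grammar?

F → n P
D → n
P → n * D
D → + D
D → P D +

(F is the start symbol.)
{ 'n' }

FIRST sets of the non-terminals involved (from the grammar, by fixed-point iteration):
  FIRST(P) = { 'n' }

To compute FIRST(P P), process the symbols left to right:
Symbol P is a non-terminal. Add FIRST(P) \ {ε} = { 'n' }
P is not nullable (ε ∉ FIRST(P)), so stop here.
FIRST(P P) = { 'n' }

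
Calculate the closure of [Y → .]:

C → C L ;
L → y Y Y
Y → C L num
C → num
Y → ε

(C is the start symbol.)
{ [Y → .] }

Start with: [Y → .]
The dot is at the end, so nothing is added.

CLOSURE = { [Y → .] }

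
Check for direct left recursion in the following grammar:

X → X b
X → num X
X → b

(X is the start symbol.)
Yes, X is left-recursive

Direct left recursion occurs when N → N α for some non-terminal N (the right-hand side begins with the left-hand side itself).

X → X b: LEFT RECURSIVE (starts with X)
X → num X: starts with num
X → b: starts with b

The grammar has direct left recursion on: X.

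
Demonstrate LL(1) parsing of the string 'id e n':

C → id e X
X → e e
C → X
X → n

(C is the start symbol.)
LL(1) parsing maintains a stack (initially the start symbol over $) and the input. At each step: if the stack top is a terminal, match it against the current input token; if it is a non-terminal N, replace it with the RHS of M[N, lookahead] (the unique production whose predict set contains the lookahead).

Stack is shown with the top on the left.

Stack     Input     Action
--------------------------
C $       id e n $  output C → id e X
id e X $  id e n $  match 'id'
e X $     e n $     match 'e'
X $       n $       output X → n
n $       n $       match 'n'
$         $         accept

The string is accepted.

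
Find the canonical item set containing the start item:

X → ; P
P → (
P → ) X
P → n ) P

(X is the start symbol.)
First, augment the grammar with X' → X
I₀ = CLOSURE({ [X' → . X] }):
  [X' → . X] has the dot before X: add [X → . ; P]
No further items can be added.

I₀ = { [X → . ; P], [X' → . X] }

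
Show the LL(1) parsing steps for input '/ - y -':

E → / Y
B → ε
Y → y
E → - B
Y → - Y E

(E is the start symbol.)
Stack is shown with the top on the left.

Stack    Input      Action
--------------------------
E $      / - y - $  output E → / Y
/ Y $    / - y - $  match '/'
Y $      - y - $    output Y → - Y E
- Y E $  - y - $    match '-'
Y E $    y - $      output Y → y
y E $    y - $      match 'y'
E $      - $        output E → - B
- B $    - $        match '-'
B $      $          output B → ε
$        $          accept

The string is accepted.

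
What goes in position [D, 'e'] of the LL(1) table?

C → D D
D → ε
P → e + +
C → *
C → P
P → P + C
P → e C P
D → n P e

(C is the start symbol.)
D → ε

To find M[D, 'e'], we find productions for D where 'e' is in the predict set (PREDICT(N → α) = (FIRST(α) \ {ε}) ∪ (FOLLOW(N) if α ⇒* ε)).

Relevant sets:
  FOLLOW(D) = { $, '+', 'e', 'n' }

D → ε: PREDICT = { $, '+', 'e', 'n' }
  'e' is in predict set, so this production goes in M[D, 'e']
D → n P e: PREDICT = { 'n' }

M[D, 'e'] = D → ε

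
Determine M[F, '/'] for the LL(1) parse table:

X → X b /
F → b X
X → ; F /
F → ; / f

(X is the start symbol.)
Empty (error entry)

To find M[F, '/'], we find productions for F where '/' is in the predict set (PREDICT(N → α) = (FIRST(α) \ {ε}) ∪ (FOLLOW(N) if α ⇒* ε)).

F → b X: PREDICT = { 'b' }
F → ; / f: PREDICT = { ';' }

M[F, '/'] is empty (no production applies)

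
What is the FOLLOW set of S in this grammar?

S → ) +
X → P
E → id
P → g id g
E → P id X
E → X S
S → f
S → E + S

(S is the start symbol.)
To compute FOLLOW(S), find every occurrence of S on a right-hand side N → α S β: add FIRST(β) \ {ε}, and if β is empty or nullable also add FOLLOW(N). Iterate to a fixed point.

S is the start symbol, so $ ∈ FOLLOW(S).
In E → X S: S is at the end, add FOLLOW(E)
In S → E + S: S is at the end; this adds FOLLOW(S) to itself — nothing new

The FOLLOW sets referred to above (computed the same way, to a fixed point):
  FOLLOW(E) = { '+' }

Taking the union: FOLLOW(S) = { $, '+' }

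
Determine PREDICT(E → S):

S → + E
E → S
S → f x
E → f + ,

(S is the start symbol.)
{ '+', 'f' }

PREDICT(E → S) = (FIRST(RHS) \ {ε}) ∪ (FOLLOW(E) if ε ∈ FIRST(RHS), i.e. RHS ⇒* ε)
FIRST(S) = { '+', 'f' }
FIRST(S) = { '+', 'f' }
ε ∉ FIRST(S), so FOLLOW(E) is not added.
PREDICT(E → S) = { '+', 'f' }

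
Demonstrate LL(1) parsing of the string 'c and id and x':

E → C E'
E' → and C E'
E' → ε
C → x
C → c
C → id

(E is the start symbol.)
Stack is shown with the top on the left.

Stack       Input             Action
------------------------------------
E $         c and id and x $  output E → C E'
C E' $      c and id and x $  output C → c
c E' $      c and id and x $  match 'c'
E' $        and id and x $    output E' → and C E'
and C E' $  and id and x $    match 'and'
C E' $      id and x $        output C → id
id E' $     id and x $        match 'id'
E' $        and x $           output E' → and C E'
and C E' $  and x $           match 'and'
C E' $      x $               output C → x
x E' $      x $               match 'x'
E' $        $                 output E' → ε
$           $                 accept

The string is accepted.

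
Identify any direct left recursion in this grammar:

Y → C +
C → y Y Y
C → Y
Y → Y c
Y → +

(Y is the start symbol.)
Direct left recursion occurs when N → N α for some non-terminal N (the right-hand side begins with the left-hand side itself).

Y → C +: starts with C
C → y Y Y: starts with y
C → Y: starts with Y
Y → Y c: LEFT RECURSIVE (starts with Y)
Y → +: starts with '+'

The grammar has direct left recursion on: Y.

Answer: Yes, Y is left-recursive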